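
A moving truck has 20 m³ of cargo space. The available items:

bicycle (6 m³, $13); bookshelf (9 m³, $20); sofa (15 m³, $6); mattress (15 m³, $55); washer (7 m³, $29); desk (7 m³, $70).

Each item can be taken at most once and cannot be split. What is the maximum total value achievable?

Check high-value combinations within 20 m³:
- bicycle+washer+desk: volume 6+7+7=20, value 13+29+70=112
- washer+desk: volume 7+7=14, value 29+70=99
- bookshelf+desk: volume 9+7=16, value 20+70=90
- bicycle+desk: volume 6+7=13, value 13+70=83
Best: $112.

$112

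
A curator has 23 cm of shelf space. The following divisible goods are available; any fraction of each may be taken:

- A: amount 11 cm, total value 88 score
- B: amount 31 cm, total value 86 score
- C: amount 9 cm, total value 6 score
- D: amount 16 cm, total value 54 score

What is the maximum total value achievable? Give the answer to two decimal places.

Take in order of value per unit:
- A (88/11 per unit): all 11 → value 88, running total 88.00
- D (54/16 per unit): 12 of 16 → value 12×54/16 = 40.5000, running total 128.50
Total 128.50.

128.50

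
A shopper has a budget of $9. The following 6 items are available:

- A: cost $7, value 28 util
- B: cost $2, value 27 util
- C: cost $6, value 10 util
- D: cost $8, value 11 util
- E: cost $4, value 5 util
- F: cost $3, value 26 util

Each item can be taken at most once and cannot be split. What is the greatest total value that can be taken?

Check high-value combinations within $9:
- B+E+F: cost 2+4+3=9, value 27+5+26=58
- A+B: cost 7+2=9, value 28+27=55
- B+F: cost 2+3=5, value 27+26=53
- B+C: cost 2+6=8, value 27+10=37
Best: 58 util.

58 util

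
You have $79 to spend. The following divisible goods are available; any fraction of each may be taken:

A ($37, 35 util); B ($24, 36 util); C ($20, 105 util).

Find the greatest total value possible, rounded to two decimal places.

174.11

Take in order of value per unit:
- C (105/20 per unit): all 20 → value 105, running total 105.00
- B (36/24 per unit): all 24 → value 36, running total 141.00
- A (35/37 per unit): 35 of 37 → value 35×35/37 = 33.1081, running total 174.11
Total 174.11.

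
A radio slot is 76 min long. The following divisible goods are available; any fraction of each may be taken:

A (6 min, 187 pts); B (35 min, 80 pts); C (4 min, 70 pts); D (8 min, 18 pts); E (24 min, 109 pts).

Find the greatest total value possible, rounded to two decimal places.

461.75

Take in order of value per unit:
- A (187/6 per unit): all 6 → value 187, running total 187.00
- C (70/4 per unit): all 4 → value 70, running total 257.00
- E (109/24 per unit): all 24 → value 109, running total 366.00
- B (80/35 per unit): all 35 → value 80, running total 446.00
- D (18/8 per unit): 7 of 8 → value 7×18/8 = 15.7500, running total 461.75
Total 461.75.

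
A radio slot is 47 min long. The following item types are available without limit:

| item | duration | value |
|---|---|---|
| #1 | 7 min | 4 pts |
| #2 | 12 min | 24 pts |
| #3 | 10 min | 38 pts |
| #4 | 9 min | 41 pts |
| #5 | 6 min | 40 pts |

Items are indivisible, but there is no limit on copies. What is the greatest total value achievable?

281 pts

Best value-per-unit is #5 at 40/6; filling with it alone gives 7×40 = 280.
Optimal mix: 1×#4 + 6×#5 → duration 45, value 281.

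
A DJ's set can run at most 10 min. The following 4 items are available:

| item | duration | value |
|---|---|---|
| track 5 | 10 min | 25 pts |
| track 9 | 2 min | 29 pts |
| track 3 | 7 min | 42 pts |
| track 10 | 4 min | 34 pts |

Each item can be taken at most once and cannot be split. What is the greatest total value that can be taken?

Check high-value combinations within 10 min:
- track 9+track 3: duration 2+7=9, value 29+42=71
- track 9+track 10: duration 2+4=6, value 29+34=63
- track 3: duration 7, value 42
- track 10: duration 4, value 34
Best: 71 pts.

71 pts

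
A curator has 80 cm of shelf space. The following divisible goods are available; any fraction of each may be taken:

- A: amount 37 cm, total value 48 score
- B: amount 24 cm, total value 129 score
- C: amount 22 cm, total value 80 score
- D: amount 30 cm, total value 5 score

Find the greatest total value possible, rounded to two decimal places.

Take in order of value per unit:
- B (129/24 per unit): all 24 → value 129, running total 129.00
- C (80/22 per unit): all 22 → value 80, running total 209.00
- A (48/37 per unit): 34 of 37 → value 34×48/37 = 44.1081, running total 253.11
Total 253.11.

253.11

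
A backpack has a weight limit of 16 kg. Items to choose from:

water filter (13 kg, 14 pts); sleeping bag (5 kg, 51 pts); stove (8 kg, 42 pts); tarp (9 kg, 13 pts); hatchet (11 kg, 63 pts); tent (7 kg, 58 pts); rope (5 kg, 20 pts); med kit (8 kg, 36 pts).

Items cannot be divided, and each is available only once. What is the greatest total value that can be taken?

114 pts

This is a 0/1 knapsack; check combinations near the capacity.
- sleeping bag+hatchet: weight 5+11=16, value 51+63=114
- sleeping bag+tent: weight 5+7=12, value 51+58=109
- stove+tent: weight 8+7=15, value 42+58=100
- tent+med kit: weight 7+8=15, value 58+36=94
Best: 114 pts.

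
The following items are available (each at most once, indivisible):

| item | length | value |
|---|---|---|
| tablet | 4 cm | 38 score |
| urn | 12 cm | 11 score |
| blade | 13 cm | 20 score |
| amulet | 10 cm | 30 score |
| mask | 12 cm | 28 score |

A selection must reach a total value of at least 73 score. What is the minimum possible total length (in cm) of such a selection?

26

Subsets with value ≥ 73, sorted by total length:
- tablet+amulet+mask: length 26, value 96
- tablet+urn+amulet: length 26, value 79
- tablet+blade+amulet: length 27, value 88
- tablet+urn+mask: length 28, value 77
Minimum length: 26 cm.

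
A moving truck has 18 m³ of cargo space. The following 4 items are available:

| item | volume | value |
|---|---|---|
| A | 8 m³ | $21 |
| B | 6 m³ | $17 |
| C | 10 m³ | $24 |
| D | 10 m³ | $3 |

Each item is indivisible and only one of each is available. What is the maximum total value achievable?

$45

Check high-value combinations within 18 m³:
- A+C: volume 8+10=18, value 21+24=45
- B+C: volume 6+10=16, value 17+24=41
- A+B: volume 8+6=14, value 21+17=38
- C: volume 10, value 24
- A+D: volume 8+10=18, value 21+3=24
Best: $45.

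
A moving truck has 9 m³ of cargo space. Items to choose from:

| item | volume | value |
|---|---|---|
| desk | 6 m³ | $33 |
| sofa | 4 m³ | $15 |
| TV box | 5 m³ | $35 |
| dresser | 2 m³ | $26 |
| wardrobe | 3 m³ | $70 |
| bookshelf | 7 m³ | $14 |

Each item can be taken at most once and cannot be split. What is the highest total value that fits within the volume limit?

This is a 0/1 knapsack; check combinations near the capacity.
- sofa+dresser+wardrobe: volume 4+2+3=9, value 15+26+70=111
- TV box+wardrobe: volume 5+3=8, value 35+70=105
- desk+wardrobe: volume 6+3=9, value 33+70=103
- dresser+wardrobe: volume 2+3=5, value 26+70=96
Best: $111.

$111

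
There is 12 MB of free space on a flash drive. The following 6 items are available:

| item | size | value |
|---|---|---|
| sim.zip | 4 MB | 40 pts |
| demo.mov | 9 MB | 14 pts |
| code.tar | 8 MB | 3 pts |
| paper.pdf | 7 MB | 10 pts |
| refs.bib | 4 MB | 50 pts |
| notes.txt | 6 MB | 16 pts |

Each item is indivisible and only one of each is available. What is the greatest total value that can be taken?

Check high-value combinations within 12 MB:
- sim.zip+refs.bib: size 4+4=8, value 40+50=90
- refs.bib+notes.txt: size 4+6=10, value 50+16=66
- paper.pdf+refs.bib: size 7+4=11, value 10+50=60
- sim.zip+notes.txt: size 4+6=10, value 40+16=56
Best: 90 pts.

90 pts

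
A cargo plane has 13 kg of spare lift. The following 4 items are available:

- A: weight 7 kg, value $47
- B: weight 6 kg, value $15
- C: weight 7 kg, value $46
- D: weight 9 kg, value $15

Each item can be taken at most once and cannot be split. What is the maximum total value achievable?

Check high-value combinations within 13 kg:
- A+B: weight 7+6=13, value 47+15=62
- B+C: weight 6+7=13, value 15+46=61
- A: weight 7, value 47
- C: weight 7, value 46
Best: $62.

$62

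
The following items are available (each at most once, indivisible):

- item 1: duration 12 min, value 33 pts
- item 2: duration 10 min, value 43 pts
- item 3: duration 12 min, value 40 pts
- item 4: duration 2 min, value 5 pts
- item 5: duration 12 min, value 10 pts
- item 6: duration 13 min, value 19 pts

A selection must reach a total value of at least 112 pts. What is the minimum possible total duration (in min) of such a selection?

Subsets with value ≥ 112, sorted by total duration:
- item 1+item 2+item 3: duration 34, value 116
- item 1+item 2+item 3+item 4: duration 36, value 121
- item 1+item 2+item 3+item 5: duration 46, value 126
- item 1+item 2+item 3+item 6: duration 47, value 135
Minimum duration: 34 min.

34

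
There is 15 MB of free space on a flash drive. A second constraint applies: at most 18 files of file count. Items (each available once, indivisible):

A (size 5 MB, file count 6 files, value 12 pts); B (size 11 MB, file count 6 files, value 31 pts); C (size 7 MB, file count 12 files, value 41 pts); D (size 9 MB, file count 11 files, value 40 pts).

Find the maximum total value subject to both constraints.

Feasible sets respecting both limits:
- A+C: size 12, file count 18, value 53
- A+D: size 14, file count 17, value 52
- C: size 7, file count 12, value 41
- D: size 9, file count 11, value 40
Best: 53 pts.

53 pts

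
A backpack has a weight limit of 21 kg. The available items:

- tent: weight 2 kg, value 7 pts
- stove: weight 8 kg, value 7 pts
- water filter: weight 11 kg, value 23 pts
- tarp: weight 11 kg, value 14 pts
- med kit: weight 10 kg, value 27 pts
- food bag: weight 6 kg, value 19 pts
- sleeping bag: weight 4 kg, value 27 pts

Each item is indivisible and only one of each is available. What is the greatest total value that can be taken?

73 pts

Check high-value combinations within 21 kg:
- med kit+food bag+sleeping bag: weight 10+6+4=20, value 27+19+27=73
- water filter+food bag+sleeping bag: weight 11+6+4=21, value 23+19+27=69
- tent+med kit+sleeping bag: weight 2+10+4=16, value 7+27+27=61
Best: 73 pts.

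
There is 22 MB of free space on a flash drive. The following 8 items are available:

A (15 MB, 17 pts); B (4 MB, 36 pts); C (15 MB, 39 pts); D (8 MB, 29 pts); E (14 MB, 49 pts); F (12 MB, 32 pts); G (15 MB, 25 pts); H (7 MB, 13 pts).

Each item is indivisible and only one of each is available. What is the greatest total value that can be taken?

85 pts

This is a 0/1 knapsack; check combinations near the capacity.
- B+E: size 4+14=18, value 36+49=85
- B+D+H: size 4+8+7=19, value 36+29+13=78
- D+E: size 8+14=22, value 29+49=78
- B+C: size 4+15=19, value 36+39=75
Best: 85 pts.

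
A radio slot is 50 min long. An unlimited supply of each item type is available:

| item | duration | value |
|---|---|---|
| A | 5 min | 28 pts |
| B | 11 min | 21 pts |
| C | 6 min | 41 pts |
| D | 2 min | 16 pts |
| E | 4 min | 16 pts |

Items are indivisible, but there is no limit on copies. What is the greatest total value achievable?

Best value-per-unit is D at 16/2, and filling with it alone uses duration 25×2=50. No mix of the others beats 25×16 = 400.

400 pts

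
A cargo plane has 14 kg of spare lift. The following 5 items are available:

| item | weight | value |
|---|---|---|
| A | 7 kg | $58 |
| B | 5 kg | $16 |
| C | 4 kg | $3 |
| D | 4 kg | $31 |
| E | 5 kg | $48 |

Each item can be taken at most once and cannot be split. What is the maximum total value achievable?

This is a 0/1 knapsack; check combinations near the capacity.
- A+E: weight 7+5=12, value 58+48=106
- B+D+E: weight 5+4+5=14, value 16+31+48=95
- A+D: weight 7+4=11, value 58+31=89
Best: $106.

$106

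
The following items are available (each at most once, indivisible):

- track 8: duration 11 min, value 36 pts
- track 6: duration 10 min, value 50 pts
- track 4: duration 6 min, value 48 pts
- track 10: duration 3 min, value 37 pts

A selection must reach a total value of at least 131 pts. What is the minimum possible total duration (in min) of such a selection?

Subsets with value ≥ 131, sorted by total duration:
- track 6+track 4+track 10: duration 19, value 135
- track 8+track 6+track 4: duration 27, value 134
Minimum duration: 19 min.

19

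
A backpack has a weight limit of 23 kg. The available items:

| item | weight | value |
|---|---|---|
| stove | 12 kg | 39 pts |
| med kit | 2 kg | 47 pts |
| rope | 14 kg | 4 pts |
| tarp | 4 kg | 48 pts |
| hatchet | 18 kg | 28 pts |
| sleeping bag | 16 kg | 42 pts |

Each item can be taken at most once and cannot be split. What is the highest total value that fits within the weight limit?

Check high-value combinations within 23 kg:
- med kit+tarp+sleeping bag: weight 2+4+16=22, value 47+48+42=137
- stove+med kit+tarp: weight 12+2+4=18, value 39+47+48=134
- med kit+rope+tarp: weight 2+14+4=20, value 47+4+48=99
- med kit+tarp: weight 2+4=6, value 47+48=95
Best: 137 pts.

137 pts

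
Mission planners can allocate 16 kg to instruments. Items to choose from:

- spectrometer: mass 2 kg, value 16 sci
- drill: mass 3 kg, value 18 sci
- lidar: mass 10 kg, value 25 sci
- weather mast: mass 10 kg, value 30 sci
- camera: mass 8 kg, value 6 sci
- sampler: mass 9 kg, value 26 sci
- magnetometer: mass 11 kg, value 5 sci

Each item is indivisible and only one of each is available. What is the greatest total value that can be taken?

64 sci

This is a 0/1 knapsack; check combinations near the capacity.
- spectrometer+drill+weather mast: mass 2+3+10=15, value 16+18+30=64
- spectrometer+drill+sampler: mass 2+3+9=14, value 16+18+26=60
- spectrometer+drill+lidar: mass 2+3+10=15, value 16+18+25=59
Best: 64 sci.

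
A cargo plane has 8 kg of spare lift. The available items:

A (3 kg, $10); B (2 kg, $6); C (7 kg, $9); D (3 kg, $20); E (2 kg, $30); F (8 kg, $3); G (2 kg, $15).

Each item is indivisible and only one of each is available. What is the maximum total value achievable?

Check high-value combinations within 8 kg:
- D+E+G: weight 3+2+2=7, value 20+30+15=65
- A+D+E: weight 3+3+2=8, value 10+20+30=60
- B+D+E: weight 2+3+2=7, value 6+20+30=56
- A+E+G: weight 3+2+2=7, value 10+30+15=55
Best: $65.

$65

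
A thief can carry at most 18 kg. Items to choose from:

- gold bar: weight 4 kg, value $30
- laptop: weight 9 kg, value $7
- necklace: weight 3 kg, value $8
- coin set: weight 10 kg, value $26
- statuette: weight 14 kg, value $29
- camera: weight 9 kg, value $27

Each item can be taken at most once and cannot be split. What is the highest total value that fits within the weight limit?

Check high-value combinations within 18 kg:
- gold bar+necklace+camera: weight 4+3+9=16, value 30+8+27=65
- gold bar+necklace+coin set: weight 4+3+10=17, value 30+8+26=64
- gold bar+statuette: weight 4+14=18, value 30+29=59
Best: $65.

$65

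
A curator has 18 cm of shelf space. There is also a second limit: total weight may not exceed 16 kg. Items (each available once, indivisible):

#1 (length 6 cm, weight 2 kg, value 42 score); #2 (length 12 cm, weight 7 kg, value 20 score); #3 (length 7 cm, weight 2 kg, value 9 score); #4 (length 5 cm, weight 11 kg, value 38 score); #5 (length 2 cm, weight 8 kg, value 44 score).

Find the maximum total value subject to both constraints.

Feasible sets respecting both limits:
- #1+#3+#5: length 15, weight 12, value 95
- #1+#3+#4: length 18, weight 15, value 89
- #1+#5: length 8, weight 10, value 86
- #1+#4: length 11, weight 13, value 80
Best: 95 score.

95 score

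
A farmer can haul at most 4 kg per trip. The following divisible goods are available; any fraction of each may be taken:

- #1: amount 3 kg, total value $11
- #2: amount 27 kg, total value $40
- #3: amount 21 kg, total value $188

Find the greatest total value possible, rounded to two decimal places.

35.81

Take in order of value per unit:
- #3 (188/21 per unit): 4 of 21 → value 4×188/21 = 35.8095, running total 35.81
Total 35.81.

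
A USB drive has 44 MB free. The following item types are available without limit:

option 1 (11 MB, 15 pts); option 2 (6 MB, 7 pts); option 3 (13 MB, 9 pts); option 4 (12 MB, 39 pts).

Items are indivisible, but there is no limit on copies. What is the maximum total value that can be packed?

124 pts

Best value-per-unit is option 4 at 39/12; filling with it alone gives 3×39 = 117.
Optimal mix: 1×option 2 + 3×option 4 → size 42, value 124.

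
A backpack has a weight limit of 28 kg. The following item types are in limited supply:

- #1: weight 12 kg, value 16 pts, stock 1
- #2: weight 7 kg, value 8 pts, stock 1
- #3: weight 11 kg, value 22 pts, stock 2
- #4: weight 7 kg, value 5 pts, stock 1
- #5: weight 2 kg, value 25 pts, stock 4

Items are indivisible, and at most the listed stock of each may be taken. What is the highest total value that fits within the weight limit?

Top feasible selections:
- 1×#2 + 1×#3 + 4×#5: weight 26, value 130
- 1×#3 + 1×#4 + 4×#5: weight 26, value 127
Best: 130 pts.

130 pts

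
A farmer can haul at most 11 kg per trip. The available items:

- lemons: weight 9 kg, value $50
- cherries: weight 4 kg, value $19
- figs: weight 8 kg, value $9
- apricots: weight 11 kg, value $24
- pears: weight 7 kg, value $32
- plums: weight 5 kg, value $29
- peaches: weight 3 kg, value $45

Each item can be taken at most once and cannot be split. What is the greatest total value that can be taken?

$77

Check high-value combinations within 11 kg:
- pears+peaches: weight 7+3=10, value 32+45=77
- plums+peaches: weight 5+3=8, value 29+45=74
- cherries+peaches: weight 4+3=7, value 19+45=64
- figs+peaches: weight 8+3=11, value 9+45=54
- cherries+pears: weight 4+7=11, value 19+32=51
Best: $77.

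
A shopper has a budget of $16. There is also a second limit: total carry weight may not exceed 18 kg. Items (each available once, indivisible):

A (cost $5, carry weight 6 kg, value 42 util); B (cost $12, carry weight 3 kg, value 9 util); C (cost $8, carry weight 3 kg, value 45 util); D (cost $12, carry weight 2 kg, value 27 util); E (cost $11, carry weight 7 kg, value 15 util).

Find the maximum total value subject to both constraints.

87 util

Feasible sets respecting both limits:
- A+C: cost 13, carry weight 9, value 87
- A+E: cost 16, carry weight 13, value 57
- C: cost 8, carry weight 3, value 45
- A: cost 5, carry weight 6, value 42
Best: 87 util.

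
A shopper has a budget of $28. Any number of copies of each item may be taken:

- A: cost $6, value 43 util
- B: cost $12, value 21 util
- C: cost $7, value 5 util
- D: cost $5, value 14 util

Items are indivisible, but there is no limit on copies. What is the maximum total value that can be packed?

172 util

Best value-per-unit is A at 43/6, and filling with it alone uses cost 4×6=24. No mix of the others beats 4×43 = 172.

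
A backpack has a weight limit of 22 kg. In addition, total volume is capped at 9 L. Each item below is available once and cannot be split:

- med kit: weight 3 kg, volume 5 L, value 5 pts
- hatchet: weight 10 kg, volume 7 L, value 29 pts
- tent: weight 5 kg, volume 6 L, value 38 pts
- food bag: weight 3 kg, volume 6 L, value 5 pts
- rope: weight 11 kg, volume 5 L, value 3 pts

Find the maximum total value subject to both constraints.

Feasible sets respecting both limits:
- tent: weight 5, volume 6, value 38
- hatchet: weight 10, volume 7, value 29
- med kit: weight 3, volume 5, value 5
Best: 38 pts.

38 pts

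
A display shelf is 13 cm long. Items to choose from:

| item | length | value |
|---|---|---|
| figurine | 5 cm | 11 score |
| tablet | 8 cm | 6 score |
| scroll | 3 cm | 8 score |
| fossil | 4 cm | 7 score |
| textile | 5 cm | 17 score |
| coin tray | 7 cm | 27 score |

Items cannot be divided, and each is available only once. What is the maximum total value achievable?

44 score

Check high-value combinations within 13 cm:
- textile+coin tray: length 5+7=12, value 17+27=44
- figurine+coin tray: length 5+7=12, value 11+27=38
- figurine+scroll+textile: length 5+3+5=13, value 11+8+17=36
- scroll+coin tray: length 3+7=10, value 8+27=35
Best: 44 score.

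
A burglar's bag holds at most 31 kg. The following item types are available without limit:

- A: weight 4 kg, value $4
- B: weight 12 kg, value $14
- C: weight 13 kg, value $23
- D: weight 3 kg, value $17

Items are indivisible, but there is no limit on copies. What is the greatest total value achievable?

$170

Best value-per-unit is D at 17/3, and filling with it alone uses weight 10×3=30. No mix of the others beats 10×17 = 170.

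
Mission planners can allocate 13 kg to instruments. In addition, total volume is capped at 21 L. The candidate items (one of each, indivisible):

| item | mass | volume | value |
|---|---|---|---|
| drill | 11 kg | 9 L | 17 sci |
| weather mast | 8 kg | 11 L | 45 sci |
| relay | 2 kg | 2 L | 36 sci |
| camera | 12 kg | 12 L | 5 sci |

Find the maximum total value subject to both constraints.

Feasible sets respecting both limits:
- weather mast+relay: mass 10, volume 13, value 81
- drill+relay: mass 13, volume 11, value 53
- weather mast: mass 8, volume 11, value 45
- relay: mass 2, volume 2, value 36
Best: 81 sci.

81 sci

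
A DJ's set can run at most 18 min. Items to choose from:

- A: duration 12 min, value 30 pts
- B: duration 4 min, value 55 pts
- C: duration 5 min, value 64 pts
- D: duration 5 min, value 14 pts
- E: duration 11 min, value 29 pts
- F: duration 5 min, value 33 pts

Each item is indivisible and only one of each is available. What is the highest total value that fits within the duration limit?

152 pts

Check high-value combinations within 18 min:
- B+C+F: duration 4+5+5=14, value 55+64+33=152
- B+C+D: duration 4+5+5=14, value 55+64+14=133
- B+C: duration 4+5=9, value 55+64=119
- C+D+F: duration 5+5+5=15, value 64+14+33=111
Best: 152 pts.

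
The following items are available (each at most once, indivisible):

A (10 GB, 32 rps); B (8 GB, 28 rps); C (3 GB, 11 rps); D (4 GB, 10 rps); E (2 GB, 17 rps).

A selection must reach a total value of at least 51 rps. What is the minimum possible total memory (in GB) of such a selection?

13

Subsets with value ≥ 51, sorted by total memory:
- B+C+E: memory 13, value 56
- B+D+E: memory 14, value 55
- A+C+E: memory 15, value 60
Minimum memory: 13 GB.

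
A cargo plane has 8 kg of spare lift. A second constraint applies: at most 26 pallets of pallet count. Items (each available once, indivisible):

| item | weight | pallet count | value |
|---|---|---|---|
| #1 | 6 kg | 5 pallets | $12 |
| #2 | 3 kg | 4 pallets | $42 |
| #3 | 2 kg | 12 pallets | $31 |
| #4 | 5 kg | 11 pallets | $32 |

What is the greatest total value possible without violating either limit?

$74

Feasible sets respecting both limits:
- #2+#4: weight 8, pallet count 15, value 74
- #2+#3: weight 5, pallet count 16, value 73
- #3+#4: weight 7, pallet count 23, value 63
- #1+#3: weight 8, pallet count 17, value 43
Best: $74.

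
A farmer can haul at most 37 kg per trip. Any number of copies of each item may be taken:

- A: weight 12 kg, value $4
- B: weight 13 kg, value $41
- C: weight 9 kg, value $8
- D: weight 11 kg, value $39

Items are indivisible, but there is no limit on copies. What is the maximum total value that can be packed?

$121

Best value-per-unit is D at 39/11; filling with it alone gives 3×39 = 117.
Optimal mix: 2×B + 1×D → weight 37, value 121.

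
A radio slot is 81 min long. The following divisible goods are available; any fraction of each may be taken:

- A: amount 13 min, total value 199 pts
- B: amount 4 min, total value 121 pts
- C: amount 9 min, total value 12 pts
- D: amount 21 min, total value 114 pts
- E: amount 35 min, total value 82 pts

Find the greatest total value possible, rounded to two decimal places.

526.67

Take in order of value per unit:
- B (121/4 per unit): all 4 → value 121, running total 121.00
- A (199/13 per unit): all 13 → value 199, running total 320.00
- D (114/21 per unit): all 21 → value 114, running total 434.00
- E (82/35 per unit): all 35 → value 82, running total 516.00
- C (12/9 per unit): 8 of 9 → value 8×12/9 = 10.6667, running total 526.67
Total 526.67.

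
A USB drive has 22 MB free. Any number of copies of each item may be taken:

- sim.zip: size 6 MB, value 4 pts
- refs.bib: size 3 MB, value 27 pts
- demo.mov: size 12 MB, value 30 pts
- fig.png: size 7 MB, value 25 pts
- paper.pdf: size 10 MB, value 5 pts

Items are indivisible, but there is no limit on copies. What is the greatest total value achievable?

189 pts

Best value-per-unit is refs.bib at 27/3, and filling with it alone uses size 7×3=21. No mix of the others beats 7×27 = 189.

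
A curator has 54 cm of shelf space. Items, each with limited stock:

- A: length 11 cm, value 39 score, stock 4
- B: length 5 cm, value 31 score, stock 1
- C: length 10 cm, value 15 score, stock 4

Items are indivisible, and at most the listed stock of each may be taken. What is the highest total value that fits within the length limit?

Top feasible selections:
- 4×A + 1×B: length 49, value 187
- 4×A + 1×C: length 54, value 171
Best: 187 score.

187 score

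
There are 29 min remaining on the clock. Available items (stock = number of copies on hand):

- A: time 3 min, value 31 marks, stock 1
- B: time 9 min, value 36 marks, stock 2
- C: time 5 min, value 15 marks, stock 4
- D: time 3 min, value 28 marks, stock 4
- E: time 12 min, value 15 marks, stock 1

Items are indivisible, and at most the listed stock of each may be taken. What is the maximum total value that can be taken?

Top feasible selections:
- 1×A + 1×B + 1×C + 4×D: time 29, value 194
- 1×A + 1×B + 4×D: time 24, value 179
- 1×A + 2×C + 4×D: time 25, value 173
- 1×A + 1×B + 1×C + 3×D: time 26, value 166
Best: 194 marks.

194 marks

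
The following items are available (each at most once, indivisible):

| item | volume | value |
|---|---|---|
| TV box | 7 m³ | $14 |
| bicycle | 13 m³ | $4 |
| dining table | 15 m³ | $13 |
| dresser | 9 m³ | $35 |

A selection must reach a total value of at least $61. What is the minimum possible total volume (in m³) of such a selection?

Subsets with value ≥ 61, sorted by total volume:
- TV box+dining table+dresser: volume 31, value 62
- TV box+bicycle+dining table+dresser: volume 44, value 66
Minimum volume: 31 m³.

31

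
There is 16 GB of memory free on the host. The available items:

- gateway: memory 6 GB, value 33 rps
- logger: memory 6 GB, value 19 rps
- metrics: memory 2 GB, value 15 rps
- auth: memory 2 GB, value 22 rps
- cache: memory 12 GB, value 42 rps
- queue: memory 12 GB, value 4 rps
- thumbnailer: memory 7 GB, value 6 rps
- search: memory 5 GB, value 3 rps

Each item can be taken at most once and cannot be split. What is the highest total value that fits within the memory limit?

This is a 0/1 knapsack; check combinations near the capacity.
- gateway+logger+metrics+auth: memory 6+6+2+2=16, value 33+19+15+22=89
- metrics+auth+cache: memory 2+2+12=16, value 15+22+42=79
- gateway+logger+auth: memory 6+6+2=14, value 33+19+22=74
Best: 89 rps.

89 rps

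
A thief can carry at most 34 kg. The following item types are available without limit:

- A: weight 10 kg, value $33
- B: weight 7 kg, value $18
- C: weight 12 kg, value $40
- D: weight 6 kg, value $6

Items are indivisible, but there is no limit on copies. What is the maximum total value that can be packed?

$113

Best value-per-unit is C at 40/12; filling with it alone gives 2×40 = 80.
Optimal mix: 1×A + 2×C → weight 34, value 113.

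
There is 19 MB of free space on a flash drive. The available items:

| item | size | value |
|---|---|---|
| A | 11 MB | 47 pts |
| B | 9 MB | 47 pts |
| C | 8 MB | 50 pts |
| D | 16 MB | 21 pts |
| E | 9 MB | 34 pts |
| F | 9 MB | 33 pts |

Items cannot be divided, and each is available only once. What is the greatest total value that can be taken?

Check high-value combinations within 19 MB:
- B+C: size 9+8=17, value 47+50=97
- A+C: size 11+8=19, value 47+50=97
- C+E: size 8+9=17, value 50+34=84
- C+F: size 8+9=17, value 50+33=83
- B+E: size 9+9=18, value 47+34=81
Best: 97 pts.

97 pts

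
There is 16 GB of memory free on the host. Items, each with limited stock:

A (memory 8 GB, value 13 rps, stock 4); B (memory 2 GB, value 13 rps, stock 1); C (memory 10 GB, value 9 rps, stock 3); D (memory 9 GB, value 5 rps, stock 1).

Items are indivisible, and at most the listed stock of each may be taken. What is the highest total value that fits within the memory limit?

26 rps

Best selections within memory 16 and stock limits:
- 1×A + 1×B: memory 10, value 26
- 2×A: memory 16, value 26
- 1×B + 1×C: memory 12, value 22
- 1×B + 1×D: memory 11, value 18
Best: 26 rps.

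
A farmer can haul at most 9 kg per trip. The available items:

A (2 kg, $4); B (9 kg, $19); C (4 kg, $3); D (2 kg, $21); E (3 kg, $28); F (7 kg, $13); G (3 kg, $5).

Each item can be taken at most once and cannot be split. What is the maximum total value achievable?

Check high-value combinations within 9 kg:
- D+E+G: weight 2+3+3=8, value 21+28+5=54
- A+D+E: weight 2+2+3=7, value 4+21+28=53
- C+D+E: weight 4+2+3=9, value 3+21+28=52
Best: $54.

$54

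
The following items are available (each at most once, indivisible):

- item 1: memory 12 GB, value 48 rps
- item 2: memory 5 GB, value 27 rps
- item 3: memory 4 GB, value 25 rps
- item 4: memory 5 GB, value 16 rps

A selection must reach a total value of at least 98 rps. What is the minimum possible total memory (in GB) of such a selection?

Subsets with value ≥ 98, sorted by total memory:
- item 1+item 2+item 3: memory 21, value 100
- item 1+item 2+item 3+item 4: memory 26, value 116
Minimum memory: 21 GB.

21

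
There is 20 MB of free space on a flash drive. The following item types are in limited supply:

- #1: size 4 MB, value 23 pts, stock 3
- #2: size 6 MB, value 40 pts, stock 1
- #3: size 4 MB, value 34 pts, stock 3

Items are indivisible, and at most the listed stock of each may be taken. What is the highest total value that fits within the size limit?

148 pts

Best selections within size 20 and stock limits:
- 2×#1 + 3×#3: size 20, value 148
- 1×#2 + 3×#3: size 18, value 142
Best: 148 pts.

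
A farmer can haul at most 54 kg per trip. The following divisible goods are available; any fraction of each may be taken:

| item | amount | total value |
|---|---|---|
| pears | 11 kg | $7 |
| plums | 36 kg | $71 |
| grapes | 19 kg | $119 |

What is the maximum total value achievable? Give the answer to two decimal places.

188.03

Take in order of value per unit:
- grapes (119/19 per unit): all 19 → value 119, running total 119.00
- plums (71/36 per unit): 35 of 36 → value 35×71/36 = 69.0278, running total 188.03
Total 188.03.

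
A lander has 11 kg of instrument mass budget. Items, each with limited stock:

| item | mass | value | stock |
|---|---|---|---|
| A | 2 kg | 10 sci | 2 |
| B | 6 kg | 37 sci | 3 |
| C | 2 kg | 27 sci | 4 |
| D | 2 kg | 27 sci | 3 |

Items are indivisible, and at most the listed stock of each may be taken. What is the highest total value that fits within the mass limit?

Top feasible selections:
- 2×C + 3×D: mass 10, value 135
- 3×C + 2×D: mass 10, value 135
- 4×C + 1×D: mass 10, value 135
- 1×A + 1×C + 3×D: mass 10, value 118
Best: 135 sci.

135 sci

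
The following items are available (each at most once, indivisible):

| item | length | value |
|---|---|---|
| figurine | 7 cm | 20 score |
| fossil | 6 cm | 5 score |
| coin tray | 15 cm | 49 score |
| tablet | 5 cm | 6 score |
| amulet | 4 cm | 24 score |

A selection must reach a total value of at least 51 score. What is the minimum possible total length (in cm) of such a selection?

19

Subsets with value ≥ 51, sorted by total length:
- coin tray+amulet: length 19, value 73
- coin tray+tablet: length 20, value 55
Minimum length: 19 cm.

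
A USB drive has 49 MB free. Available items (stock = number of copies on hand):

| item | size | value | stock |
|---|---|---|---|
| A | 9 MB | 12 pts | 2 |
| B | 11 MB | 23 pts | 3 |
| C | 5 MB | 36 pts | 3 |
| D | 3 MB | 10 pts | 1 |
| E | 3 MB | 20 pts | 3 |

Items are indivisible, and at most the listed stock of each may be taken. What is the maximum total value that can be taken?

224 pts

Best selections within size 49 and stock limits:
- 2×B + 3×C + 1×D + 3×E: size 49, value 224
- 2×B + 3×C + 3×E: size 46, value 214
Best: 224 pts.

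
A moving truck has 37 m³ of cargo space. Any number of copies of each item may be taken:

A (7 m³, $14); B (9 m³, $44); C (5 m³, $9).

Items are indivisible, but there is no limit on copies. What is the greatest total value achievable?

$176

Best value-per-unit is B at 44/9, and filling with it alone uses volume 4×9=36. No mix of the others beats 4×44 = 176.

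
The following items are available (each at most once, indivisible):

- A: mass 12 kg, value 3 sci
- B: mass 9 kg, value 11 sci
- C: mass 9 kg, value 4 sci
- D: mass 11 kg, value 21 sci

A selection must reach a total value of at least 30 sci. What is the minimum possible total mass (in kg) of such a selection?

Subsets with value ≥ 30, sorted by total mass:
- B+D: mass 20, value 32
- B+C+D: mass 29, value 36
- A+B+D: mass 32, value 35
Minimum mass: 20 kg.

20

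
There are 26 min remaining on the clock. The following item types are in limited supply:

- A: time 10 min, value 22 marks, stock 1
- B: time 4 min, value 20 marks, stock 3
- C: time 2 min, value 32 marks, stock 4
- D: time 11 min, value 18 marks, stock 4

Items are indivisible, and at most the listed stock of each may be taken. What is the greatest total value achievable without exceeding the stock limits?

190 marks

Best selections within time 26 and stock limits:
- 1×A + 2×B + 4×C: time 26, value 190
- 3×B + 4×C: time 20, value 188
Best: 190 marks.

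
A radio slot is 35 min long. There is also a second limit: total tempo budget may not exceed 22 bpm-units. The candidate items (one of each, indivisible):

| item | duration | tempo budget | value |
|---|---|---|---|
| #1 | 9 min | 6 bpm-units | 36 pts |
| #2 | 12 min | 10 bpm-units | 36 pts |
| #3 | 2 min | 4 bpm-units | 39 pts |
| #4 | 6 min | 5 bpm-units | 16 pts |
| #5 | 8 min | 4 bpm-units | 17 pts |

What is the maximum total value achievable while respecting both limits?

111 pts

Feasible sets respecting both limits:
- #1+#2+#3: duration 23, tempo budget 20, value 111
- #1+#3+#4+#5: duration 25, tempo budget 19, value 108
- #1+#3+#5: duration 19, tempo budget 14, value 92
Best: 111 pts.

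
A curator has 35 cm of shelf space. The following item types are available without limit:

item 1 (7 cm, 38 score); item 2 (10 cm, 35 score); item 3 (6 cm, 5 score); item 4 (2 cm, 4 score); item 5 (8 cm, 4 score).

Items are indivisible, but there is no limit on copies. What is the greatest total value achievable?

Best value-per-unit is item 1 at 38/7, and filling with it alone uses length 5×7=35. No mix of the others beats 5×38 = 190.

190 score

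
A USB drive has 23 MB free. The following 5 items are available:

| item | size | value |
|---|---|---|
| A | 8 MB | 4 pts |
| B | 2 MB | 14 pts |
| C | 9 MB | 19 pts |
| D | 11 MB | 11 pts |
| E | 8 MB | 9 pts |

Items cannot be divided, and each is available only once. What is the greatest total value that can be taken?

44 pts

Check high-value combinations within 23 MB:
- B+C+D: size 2+9+11=22, value 14+19+11=44
- B+C+E: size 2+9+8=19, value 14+19+9=42
- A+B+C: size 8+2+9=19, value 4+14+19=37
- B+D+E: size 2+11+8=21, value 14+11+9=34
- B+C: size 2+9=11, value 14+19=33
Best: 44 pts.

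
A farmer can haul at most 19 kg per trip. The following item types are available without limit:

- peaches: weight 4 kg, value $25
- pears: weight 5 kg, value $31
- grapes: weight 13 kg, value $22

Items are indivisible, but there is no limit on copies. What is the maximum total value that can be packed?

$118

Best value-per-unit is peaches at 25/4; filling with it alone gives 4×25 = 100.
Optimal mix: 1×peaches + 3×pears → weight 19, value 118.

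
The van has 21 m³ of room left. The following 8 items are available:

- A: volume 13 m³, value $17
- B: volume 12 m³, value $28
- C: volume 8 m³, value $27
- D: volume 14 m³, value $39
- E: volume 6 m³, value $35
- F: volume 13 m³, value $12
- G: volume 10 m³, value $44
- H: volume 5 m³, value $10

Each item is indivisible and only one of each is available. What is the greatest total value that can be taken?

$89

Check high-value combinations within 21 m³:
- E+G+H: volume 6+10+5=21, value 35+44+10=89
- E+G: volume 6+10=16, value 35+44=79
- D+E: volume 14+6=20, value 39+35=74
- C+E+H: volume 8+6+5=19, value 27+35+10=72
Best: $89.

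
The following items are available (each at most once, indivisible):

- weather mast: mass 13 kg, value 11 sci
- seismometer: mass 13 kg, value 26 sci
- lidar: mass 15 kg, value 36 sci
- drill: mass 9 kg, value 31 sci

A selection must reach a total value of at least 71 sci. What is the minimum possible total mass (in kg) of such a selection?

37

Subsets with value ≥ 71, sorted by total mass:
- seismometer+lidar+drill: mass 37, value 93
- weather mast+lidar+drill: mass 37, value 78
- weather mast+seismometer+lidar: mass 41, value 73
- weather mast+seismometer+lidar+drill: mass 50, value 104
Minimum mass: 37 kg.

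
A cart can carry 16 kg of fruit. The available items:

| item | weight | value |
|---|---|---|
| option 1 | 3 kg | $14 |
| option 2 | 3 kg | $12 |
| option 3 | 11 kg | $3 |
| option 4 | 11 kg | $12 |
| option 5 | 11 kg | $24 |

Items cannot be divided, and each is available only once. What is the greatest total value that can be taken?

$38

Check high-value combinations within 16 kg:
- option 1+option 5: weight 3+11=14, value 14+24=38
- option 2+option 5: weight 3+11=14, value 12+24=36
- option 1+option 2: weight 3+3=6, value 14+12=26
- option 1+option 4: weight 3+11=14, value 14+12=26
- option 5: weight 11, value 24
Best: $38.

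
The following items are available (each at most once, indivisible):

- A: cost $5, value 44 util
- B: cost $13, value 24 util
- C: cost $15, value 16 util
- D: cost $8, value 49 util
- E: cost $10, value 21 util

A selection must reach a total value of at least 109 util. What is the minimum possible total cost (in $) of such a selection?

23

Subsets with value ≥ 109, sorted by total cost:
- A+D+E: cost 23, value 114
- A+B+D: cost 26, value 117
- A+C+D: cost 28, value 109
Minimum cost: 23 $.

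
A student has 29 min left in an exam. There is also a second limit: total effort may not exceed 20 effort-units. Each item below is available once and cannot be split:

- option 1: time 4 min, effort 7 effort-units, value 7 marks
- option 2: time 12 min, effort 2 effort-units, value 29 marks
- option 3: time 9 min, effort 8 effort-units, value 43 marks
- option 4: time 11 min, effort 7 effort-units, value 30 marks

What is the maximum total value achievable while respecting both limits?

Feasible sets respecting both limits:
- option 1+option 2+option 3: time 25, effort 17, value 79
- option 3+option 4: time 20, effort 15, value 73
- option 2+option 3: time 21, effort 10, value 72
- option 1+option 2+option 4: time 27, effort 16, value 66
Best: 79 marks.

79 marks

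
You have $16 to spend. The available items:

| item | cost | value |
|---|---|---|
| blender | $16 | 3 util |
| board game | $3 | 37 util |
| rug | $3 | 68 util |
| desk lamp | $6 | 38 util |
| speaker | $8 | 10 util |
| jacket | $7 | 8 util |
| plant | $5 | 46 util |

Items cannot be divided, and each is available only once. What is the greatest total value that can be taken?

Check high-value combinations within $16:
- rug+desk lamp+plant: cost 3+6+5=14, value 68+38+46=152
- board game+rug+plant: cost 3+3+5=11, value 37+68+46=151
- board game+rug+desk lamp: cost 3+3+6=12, value 37+68+38=143
Best: 152 util.

152 util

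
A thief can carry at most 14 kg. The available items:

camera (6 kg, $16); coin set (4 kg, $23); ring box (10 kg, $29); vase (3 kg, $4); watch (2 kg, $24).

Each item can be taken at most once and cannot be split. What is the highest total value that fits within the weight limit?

Check high-value combinations within 14 kg:
- camera+coin set+watch: weight 6+4+2=12, value 16+23+24=63
- ring box+watch: weight 10+2=12, value 29+24=53
- coin set+ring box: weight 4+10=14, value 23+29=52
Best: $63.

$63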